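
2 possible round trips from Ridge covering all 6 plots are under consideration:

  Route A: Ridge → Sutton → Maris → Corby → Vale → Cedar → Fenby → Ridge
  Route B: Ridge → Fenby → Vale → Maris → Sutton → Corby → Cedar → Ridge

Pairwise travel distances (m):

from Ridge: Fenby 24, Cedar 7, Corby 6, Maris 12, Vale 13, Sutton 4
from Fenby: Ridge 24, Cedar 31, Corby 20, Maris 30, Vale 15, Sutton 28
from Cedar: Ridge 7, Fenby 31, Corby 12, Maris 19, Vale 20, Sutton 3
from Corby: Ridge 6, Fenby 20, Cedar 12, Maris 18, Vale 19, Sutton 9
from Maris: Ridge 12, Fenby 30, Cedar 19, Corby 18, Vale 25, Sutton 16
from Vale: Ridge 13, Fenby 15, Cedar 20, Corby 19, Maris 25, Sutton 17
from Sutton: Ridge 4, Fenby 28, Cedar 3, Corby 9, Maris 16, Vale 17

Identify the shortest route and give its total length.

Shortest is Route B, total 108 m.

Route A: 4 + 16 + 18 + 19 + 20 + 31 + 24 = 132
Route B: 24 + 15 + 25 + 16 + 9 + 12 + 7 = 108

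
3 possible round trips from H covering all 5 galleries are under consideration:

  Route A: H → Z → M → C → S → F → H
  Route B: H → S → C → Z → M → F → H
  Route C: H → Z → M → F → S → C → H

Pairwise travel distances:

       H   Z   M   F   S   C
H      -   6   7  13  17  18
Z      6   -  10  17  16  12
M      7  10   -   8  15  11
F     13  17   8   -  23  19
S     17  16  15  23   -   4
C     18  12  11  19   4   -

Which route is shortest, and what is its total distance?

Shortest is Route B, total 64.

Route A: 6 + 10 + 11 + 4 + 23 + 13 = 67
Route B: 17 + 4 + 12 + 10 + 8 + 13 = 64
Route C: 6 + 10 + 8 + 23 + 4 + 18 = 69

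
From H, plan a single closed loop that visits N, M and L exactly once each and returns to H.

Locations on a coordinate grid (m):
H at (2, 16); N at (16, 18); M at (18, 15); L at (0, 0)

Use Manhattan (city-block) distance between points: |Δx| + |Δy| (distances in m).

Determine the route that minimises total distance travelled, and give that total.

Minimum total distance: 72 m.

With 3 stops there are 3!/2 = 3 distinct round trips (a route and its reverse cost the same).
H-N-M-L-H: 16+5+33+18 = 72
H-N-L-M-H: 16+34+33+17 = 100
H-M-N-L-H: 17+5+34+18 = 74
The minimum is 72.
One optimal route: H → N → M → L → H (or its reverse).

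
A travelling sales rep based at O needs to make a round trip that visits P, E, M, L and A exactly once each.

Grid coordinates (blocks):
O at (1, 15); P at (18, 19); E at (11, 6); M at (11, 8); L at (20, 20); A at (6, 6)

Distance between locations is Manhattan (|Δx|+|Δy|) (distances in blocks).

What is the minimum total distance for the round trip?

Shortest round trip = 66 blocks.

There are 60 distinct closed tours to check (reversals are equivalent).
O→P→E→M→L→A→O: 21+20+2+21+28+14 = 106
O→P→E→M→A→L→O: 21+20+2+7+28+24 = 102
O→P→E→L→M→A→O: 21+20+23+21+7+14 = 106
O→P→E→L→A→M→O: 21+20+23+28+7+17 = 116
O→P→E→A→M→L→O: 21+20+5+7+21+24 = 98
O→P→E→A→L→M→O: 21+20+5+28+21+17 = 112
O→P→M→E→L→A→O: 21+18+2+23+28+14 = 106
O→P→M→E→A→L→O: 21+18+2+5+28+24 = 98
O→P→M→L→E→A→O: 21+18+21+23+5+14 = 102
O→P→M→L→A→E→O: 21+18+21+28+5+19 = 112
O→P→M→A→E→L→O: 21+18+7+5+23+24 = 98
O→P→M→A→L→E→O: 21+18+7+28+23+19 = 116
O→P→L→E→M→A→O: 21+3+23+2+7+14 = 70
O→P→L→E→A→M→O: 21+3+23+5+7+17 = 76
… (46 more)
O→P→L→M→E→A→O: 21+3+21+2+5+14 = 66  ← best
The minimum is 66.
One optimal route: O → P → L → M → E → A → O (or its reverse).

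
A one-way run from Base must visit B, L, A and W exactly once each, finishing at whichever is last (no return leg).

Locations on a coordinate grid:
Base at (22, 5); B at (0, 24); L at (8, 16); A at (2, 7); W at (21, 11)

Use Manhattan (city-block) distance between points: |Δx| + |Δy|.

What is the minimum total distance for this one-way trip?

There are 4! = 24 possible orderings.
Base - B - L - A - W: 41+16+15+23 = 95
Base - B - L - W - A: 41+16+18+23 = 98
Base - B - A - L - W: 41+19+15+18 = 93
Base - B - A - W - L: 41+19+23+18 = 101
Base - B - W - L - A: 41+34+18+15 = 108
Base - B - W - A - L: 41+34+23+15 = 113
Base - L - B - A - W: 25+16+19+23 = 83
Base - L - B - W - A: 25+16+34+23 = 98
Base - L - A - B - W: 25+15+19+34 = 93
Base - L - A - W - B: 25+15+23+34 = 97
Base - L - W - B - A: 25+18+34+19 = 96
Base - L - W - A - B: 25+18+23+19 = 85
Base - A - B - L - W: 22+19+16+18 = 75
Base - A - B - W - L: 22+19+34+18 = 93
… (10 more)
Base - W - L - A - B: 7+18+15+19 = 59  ← best
The minimum is 59.
One shortest path: Base → W → L → A → B.

Shortest open route: 59.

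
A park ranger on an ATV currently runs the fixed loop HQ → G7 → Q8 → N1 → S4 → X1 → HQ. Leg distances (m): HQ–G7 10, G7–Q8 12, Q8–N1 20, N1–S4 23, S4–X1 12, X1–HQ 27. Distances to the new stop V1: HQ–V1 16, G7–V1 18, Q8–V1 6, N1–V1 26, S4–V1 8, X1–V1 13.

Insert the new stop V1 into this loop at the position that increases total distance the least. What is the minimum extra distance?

Minimum extra distance: 2 m, inserting V1 between X1 and HQ.

Insertion cost between consecutive stops i–j is d(i,V1) + d(V1,j) − d(i,j):
  between HQ and G7: 16 + 18 − 10 = 24
  between G7 and Q8: 18 + 6 − 12 = 12
  between Q8 and N1: 6 + 26 − 20 = 12
  between N1 and S4: 26 + 8 − 23 = 11
  between S4 and X1: 8 + 13 − 12 = 9
  between X1 and HQ: 13 + 16 − 27 = 2
Cheapest insertion is between X1 and HQ, adding 2.
New total = 104 + 2 = 106.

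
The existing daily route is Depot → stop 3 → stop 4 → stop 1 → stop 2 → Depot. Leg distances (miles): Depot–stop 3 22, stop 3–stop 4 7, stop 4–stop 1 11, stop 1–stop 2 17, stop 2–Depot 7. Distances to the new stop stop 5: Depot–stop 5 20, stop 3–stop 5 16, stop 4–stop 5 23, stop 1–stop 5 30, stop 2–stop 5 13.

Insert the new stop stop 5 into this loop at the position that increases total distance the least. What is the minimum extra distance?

Minimum extra distance: 14 miles, inserting stop 5 between Depot and stop 3.

Insertion cost between consecutive stops i–j is d(i,stop 5) + d(stop 5,j) − d(i,j):
  between Depot and stop 3: 20 + 16 − 22 = 14
  between stop 3 and stop 4: 16 + 23 − 7 = 32
  between stop 4 and stop 1: 23 + 30 − 11 = 42
  between stop 1 and stop 2: 30 + 13 − 17 = 26
  between stop 2 and Depot: 13 + 20 − 7 = 26
Cheapest insertion is between Depot and stop 3, adding 14.
New total = 64 + 14 = 78.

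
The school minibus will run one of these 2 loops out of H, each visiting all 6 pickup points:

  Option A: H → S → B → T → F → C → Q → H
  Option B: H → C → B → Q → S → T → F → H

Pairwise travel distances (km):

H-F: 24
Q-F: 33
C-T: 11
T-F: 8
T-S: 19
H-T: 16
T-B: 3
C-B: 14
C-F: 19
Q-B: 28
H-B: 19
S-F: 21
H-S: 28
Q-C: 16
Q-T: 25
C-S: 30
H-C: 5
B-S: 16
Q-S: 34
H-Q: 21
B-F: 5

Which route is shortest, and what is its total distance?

Shortest is Option A, total 111 km.

Option A: 28 + 16 + 3 + 8 + 19 + 16 + 21 = 111
Option B: 5 + 14 + 28 + 34 + 19 + 8 + 24 = 132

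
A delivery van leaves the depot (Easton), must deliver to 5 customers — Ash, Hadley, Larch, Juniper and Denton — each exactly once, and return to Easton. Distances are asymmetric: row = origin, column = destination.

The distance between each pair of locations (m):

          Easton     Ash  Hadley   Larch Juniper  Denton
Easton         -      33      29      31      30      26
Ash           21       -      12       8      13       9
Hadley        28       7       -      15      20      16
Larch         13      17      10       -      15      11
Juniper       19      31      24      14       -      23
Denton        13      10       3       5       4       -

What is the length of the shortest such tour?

76 m — the shortest possible round trip.

Easton-Ash-Hadley-Larch-Juniper-Denton-Easton: 33+12+15+15+23+13 = 111
Easton-Ash-Hadley-Larch-Denton-Juniper-Easton: 33+12+15+11+4+19 = 94
Easton-Ash-Hadley-Juniper-Larch-Denton-Easton: 33+12+20+14+11+13 = 103
Easton-Ash-Hadley-Juniper-Denton-Larch-Easton: 33+12+20+23+5+13 = 106
Easton-Ash-Hadley-Denton-Larch-Juniper-Easton: 33+12+16+5+15+19 = 100
Easton-Ash-Hadley-Denton-Juniper-Larch-Easton: 33+12+16+4+14+13 = 92
Easton-Ash-Larch-Hadley-Juniper-Denton-Easton: 33+8+10+20+23+13 = 107
Easton-Ash-Larch-Hadley-Denton-Juniper-Easton: 33+8+10+16+4+19 = 90
Easton-Ash-Larch-Juniper-Hadley-Denton-Easton: 33+8+15+24+16+13 = 109
Easton-Ash-Larch-Juniper-Denton-Hadley-Easton: 33+8+15+23+3+28 = 110
Easton-Ash-Larch-Denton-Hadley-Juniper-Easton: 33+8+11+3+20+19 = 94
Easton-Ash-Larch-Denton-Juniper-Hadley-Easton: 33+8+11+4+24+28 = 108
Easton-Ash-Juniper-Hadley-Larch-Denton-Easton: 33+13+24+15+11+13 = 109
Easton-Ash-Juniper-Hadley-Denton-Larch-Easton: 33+13+24+16+5+13 = 104
… (106 more)
Easton-Hadley-Ash-Denton-Juniper-Larch-Easton: 29+7+9+4+14+13 = 76  ← best
The minimum is 76.
One optimal route: Easton → Hadley → Ash → Denton → Juniper → Larch → Easton.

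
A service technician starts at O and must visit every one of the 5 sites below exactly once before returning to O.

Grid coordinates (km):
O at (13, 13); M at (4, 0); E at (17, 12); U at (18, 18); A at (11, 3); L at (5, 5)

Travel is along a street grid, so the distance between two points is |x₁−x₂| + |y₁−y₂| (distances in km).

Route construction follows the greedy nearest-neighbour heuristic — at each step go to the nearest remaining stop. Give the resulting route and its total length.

Nearest-neighbour total = 70 km; route O → E → U → A → L → M → O.

From O: distances to unvisited — E=5, U=10, A=12, L=16, M=22. Nearest is E (5).
From E: distances to unvisited — U=7, A=15, L=19, M=25. Nearest is U (7).
From U: distances to unvisited — A=22, L=26, M=32. Nearest is A (22).
From A: distances to unvisited — L=8, M=10. Nearest is L (8).
From L: distances to unvisited — M=6. Nearest is M (6).
Return M→O: 22.
Total = 5 + 7 + 22 + 8 + 6 + 22 = 70.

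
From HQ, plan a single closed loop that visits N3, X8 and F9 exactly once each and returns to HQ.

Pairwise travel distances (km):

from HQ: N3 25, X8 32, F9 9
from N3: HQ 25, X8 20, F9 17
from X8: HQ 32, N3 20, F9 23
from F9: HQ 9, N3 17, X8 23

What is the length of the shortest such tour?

77 km — the shortest possible round trip.

With 3 stops there are 3!/2 = 3 distinct round trips (a route and its reverse cost the same).
HQ→N3→X8→F9→HQ: 25+20+23+9 = 77
HQ→N3→F9→X8→HQ: 25+17+23+32 = 97
HQ→X8→N3→F9→HQ: 32+20+17+9 = 78
The minimum is 77.
One optimal route: HQ → N3 → X8 → F9 → HQ (or its reverse).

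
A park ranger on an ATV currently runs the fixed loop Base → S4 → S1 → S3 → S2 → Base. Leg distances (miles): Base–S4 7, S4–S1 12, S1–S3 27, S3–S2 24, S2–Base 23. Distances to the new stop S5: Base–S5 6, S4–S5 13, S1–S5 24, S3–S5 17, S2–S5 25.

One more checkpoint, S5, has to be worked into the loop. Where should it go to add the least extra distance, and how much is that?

Insertion cost between consecutive stops i–j is d(i,S5) + d(S5,j) − d(i,j):
  between Base and S4: 6 + 13 − 7 = 12
  between S4 and S1: 13 + 24 − 12 = 25
  between S1 and S3: 24 + 17 − 27 = 14
  between S3 and S2: 17 + 25 − 24 = 18
  between S2 and Base: 25 + 6 − 23 = 8
Cheapest insertion is between S2 and Base, adding 8.
New total = 93 + 8 = 101.

Adding 8 miles by placing S5 on the S2–Base leg.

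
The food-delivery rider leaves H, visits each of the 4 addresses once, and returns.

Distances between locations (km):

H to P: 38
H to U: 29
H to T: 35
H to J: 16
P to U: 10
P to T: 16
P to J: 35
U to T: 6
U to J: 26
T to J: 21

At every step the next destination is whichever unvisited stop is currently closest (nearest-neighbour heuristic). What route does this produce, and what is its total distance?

91 km along H → J → T → U → P → H.

From H: distances to unvisited — J=16, U=29, T=35, P=38. Nearest is J (16).
From J: distances to unvisited — T=21, U=26, P=35. Nearest is T (21).
From T: distances to unvisited — U=6, P=16. Nearest is U (6).
From U: distances to unvisited — P=10. Nearest is P (10).
Return P→H: 38.
Total = 16 + 21 + 6 + 10 + 38 = 91.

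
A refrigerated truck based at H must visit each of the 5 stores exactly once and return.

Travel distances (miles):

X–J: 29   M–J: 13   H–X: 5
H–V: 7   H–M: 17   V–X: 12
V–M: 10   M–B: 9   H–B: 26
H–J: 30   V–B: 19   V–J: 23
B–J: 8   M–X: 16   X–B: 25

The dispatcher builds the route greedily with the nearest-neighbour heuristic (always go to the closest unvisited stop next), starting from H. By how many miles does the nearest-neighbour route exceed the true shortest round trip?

6 miles longer than the optimal tour.

H: X=5, V=7, M=17, B=26, J=30 ⇒ X
X: V=12, M=16, B=25, J=29 ⇒ V
V: M=10, B=19, J=23 ⇒ M
M: B=9, J=13 ⇒ B
B: J=8 ⇒ J
NN route H → X → V → M → B → J → H costs 74.
Optimal: H → V → M → B → J → X → H costs 68 (by enumerating all 60 distinct tours).
Excess = 74 − 68 = 6.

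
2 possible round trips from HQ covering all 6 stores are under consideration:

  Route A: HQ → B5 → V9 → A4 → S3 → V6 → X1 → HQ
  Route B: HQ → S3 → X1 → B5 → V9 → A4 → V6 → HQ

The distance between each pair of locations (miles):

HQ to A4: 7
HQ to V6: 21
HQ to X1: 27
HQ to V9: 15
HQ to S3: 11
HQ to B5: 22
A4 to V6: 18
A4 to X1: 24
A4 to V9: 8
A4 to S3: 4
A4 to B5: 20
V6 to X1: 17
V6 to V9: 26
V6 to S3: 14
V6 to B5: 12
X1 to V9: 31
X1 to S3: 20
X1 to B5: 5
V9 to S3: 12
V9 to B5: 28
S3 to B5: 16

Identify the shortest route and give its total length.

Route A: 22 + 28 + 8 + 4 + 14 + 17 + 27 = 120
Route B: 11 + 20 + 5 + 28 + 8 + 18 + 21 = 111

111 miles — Route B is the shortest.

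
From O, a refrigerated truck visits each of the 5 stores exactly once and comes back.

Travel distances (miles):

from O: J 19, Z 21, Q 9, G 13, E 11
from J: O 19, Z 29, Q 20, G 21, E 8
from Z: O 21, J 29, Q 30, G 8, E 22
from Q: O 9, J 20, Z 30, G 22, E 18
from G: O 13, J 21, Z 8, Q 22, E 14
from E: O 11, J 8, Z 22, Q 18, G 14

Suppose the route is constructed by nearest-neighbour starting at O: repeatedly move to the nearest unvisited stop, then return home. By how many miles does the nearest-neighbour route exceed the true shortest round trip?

5 miles longer than the optimal tour.

O: Q=9, E=11, G=13, J=19, Z=21 ⇒ Q
Q: E=18, J=20, G=22, Z=30 ⇒ E
E: J=8, G=14, Z=22 ⇒ J
J: G=21, Z=29 ⇒ G
G: Z=8 ⇒ Z
NN route O → Q → E → J → G → Z → O costs 85.
Optimal: O → Z → G → E → J → Q → O costs 80 (by enumerating all 60 distinct tours).
Excess = 85 − 80 = 5.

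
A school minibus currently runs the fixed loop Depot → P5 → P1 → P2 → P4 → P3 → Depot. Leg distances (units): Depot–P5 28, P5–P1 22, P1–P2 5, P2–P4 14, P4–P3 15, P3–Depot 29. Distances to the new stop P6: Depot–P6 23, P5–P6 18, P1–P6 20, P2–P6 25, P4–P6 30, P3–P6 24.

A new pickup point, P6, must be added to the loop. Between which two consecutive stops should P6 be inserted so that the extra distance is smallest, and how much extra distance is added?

Insertion cost between consecutive stops i–j is d(i,P6) + d(P6,j) − d(i,j):
  between Depot and P5: 23 + 18 − 28 = 13
  between P5 and P1: 18 + 20 − 22 = 16
  between P1 and P2: 20 + 25 − 5 = 40
  between P2 and P4: 25 + 30 − 14 = 41
  between P4 and P3: 30 + 24 − 15 = 39
  between P3 and Depot: 24 + 23 − 29 = 18
Cheapest insertion is between Depot and P5, adding 13.
New total = 113 + 13 = 126.

+13 — insert P6 between Depot and P5.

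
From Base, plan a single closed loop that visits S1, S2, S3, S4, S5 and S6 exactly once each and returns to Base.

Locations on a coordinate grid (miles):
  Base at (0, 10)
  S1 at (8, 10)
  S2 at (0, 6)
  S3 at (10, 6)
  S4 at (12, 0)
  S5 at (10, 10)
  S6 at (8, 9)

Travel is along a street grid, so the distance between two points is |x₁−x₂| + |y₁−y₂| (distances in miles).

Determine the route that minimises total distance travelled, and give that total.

Shortest round trip = 46 miles.

There are 360 distinct closed tours to check (reversals are equivalent).
Base-S1-S2-S3-S4-S5-S6-Base: 8+12+10+8+12+3+9 = 62
Base-S1-S2-S3-S4-S6-S5-Base: 8+12+10+8+13+3+10 = 64
Base-S1-S2-S3-S5-S4-S6-Base: 8+12+10+4+12+13+9 = 68
Base-S1-S2-S3-S5-S6-S4-Base: 8+12+10+4+3+13+22 = 72
Base-S1-S2-S3-S6-S4-S5-Base: 8+12+10+5+13+12+10 = 70
Base-S1-S2-S3-S6-S5-S4-Base: 8+12+10+5+3+12+22 = 72
Base-S1-S2-S4-S3-S5-S6-Base: 8+12+18+8+4+3+9 = 62
Base-S1-S2-S4-S3-S6-S5-Base: 8+12+18+8+5+3+10 = 64
… (352 more)
Base-S1-S6-S5-S3-S4-S2-Base: 8+1+3+4+8+18+4 = 46  ← best
The minimum is 46.
One optimal route: Base → S1 → S6 → S5 → S3 → S4 → S2 → Base (or its reverse).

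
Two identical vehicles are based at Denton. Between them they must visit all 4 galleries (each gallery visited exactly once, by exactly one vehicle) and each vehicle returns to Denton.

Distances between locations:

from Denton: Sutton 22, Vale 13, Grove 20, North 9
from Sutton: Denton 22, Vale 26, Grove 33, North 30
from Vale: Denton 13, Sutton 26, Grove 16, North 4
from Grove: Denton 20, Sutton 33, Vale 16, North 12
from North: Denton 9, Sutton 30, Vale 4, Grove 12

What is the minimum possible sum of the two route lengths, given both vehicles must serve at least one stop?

Try each way of splitting the stops between the two vehicles (each non-empty) and, for each split, find the best tour for each vehicle:
  {Sutton} + {Vale, Grove, North}: 44 + 49 = 93
  {Vale} + {Sutton, Grove, North}: 26 + 76 = 102
  {Sutton, Vale} + {Grove, North}: 61 + 41 = 102
  {Grove} + {Sutton, Vale, North}: 40 + 61 = 101
  {Sutton, Grove} + {Vale, North}: 75 + 26 = 101
  {Vale, Grove} + {Sutton, North}: 49 + 61 = 110
  … (7 splits in total)
Best: vehicle 1 Denton → Sutton → Denton = 44; vehicle 2 Denton → Vale → North → Grove → Denton = 49; combined 93.

Minimum combined distance: 93.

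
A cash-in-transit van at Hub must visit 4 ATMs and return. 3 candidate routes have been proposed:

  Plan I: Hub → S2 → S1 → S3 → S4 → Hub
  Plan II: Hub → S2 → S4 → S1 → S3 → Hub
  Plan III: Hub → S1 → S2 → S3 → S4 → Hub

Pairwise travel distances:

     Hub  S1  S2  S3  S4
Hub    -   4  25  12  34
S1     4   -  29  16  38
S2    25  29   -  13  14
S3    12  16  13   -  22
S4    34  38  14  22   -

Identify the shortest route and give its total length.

Plan I: 25 + 29 + 16 + 22 + 34 = 126
Plan II: 25 + 14 + 38 + 16 + 12 = 105
Plan III: 4 + 29 + 13 + 22 + 34 = 102

102 — Plan III is the shortest.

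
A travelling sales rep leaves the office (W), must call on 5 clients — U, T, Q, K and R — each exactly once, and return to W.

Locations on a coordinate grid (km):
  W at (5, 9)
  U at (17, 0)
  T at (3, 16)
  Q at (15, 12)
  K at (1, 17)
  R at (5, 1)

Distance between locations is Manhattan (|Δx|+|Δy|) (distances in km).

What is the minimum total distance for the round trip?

W→U→T→Q→K→R→W: 21+30+16+19+20+8 = 114
W→U→T→Q→R→K→W: 21+30+16+21+20+12 = 120
W→U→T→K→Q→R→W: 21+30+3+19+21+8 = 102
W→U→T→K→R→Q→W: 21+30+3+20+21+13 = 108
W→U→T→R→Q→K→W: 21+30+17+21+19+12 = 120
W→U→T→R→K→Q→W: 21+30+17+20+19+13 = 120
W→U→Q→T→K→R→W: 21+14+16+3+20+8 = 82
W→U→Q→T→R→K→W: 21+14+16+17+20+12 = 100
W→U→Q→K→T→R→W: 21+14+19+3+17+8 = 82
W→U→Q→K→R→T→W: 21+14+19+20+17+9 = 100
W→U→Q→R→T→K→W: 21+14+21+17+3+12 = 88
W→U→Q→R→K→T→W: 21+14+21+20+3+9 = 88
W→U→K→T→Q→R→W: 21+33+3+16+21+8 = 102
W→U→K→T→R→Q→W: 21+33+3+17+21+13 = 108
… (46 more)
W→T→K→Q→U→R→W: 9+3+19+14+13+8 = 66  ← best
The minimum is 66.
One optimal route: W → T → K → Q → U → R → W (or its reverse).

Minimum total distance: 66 km.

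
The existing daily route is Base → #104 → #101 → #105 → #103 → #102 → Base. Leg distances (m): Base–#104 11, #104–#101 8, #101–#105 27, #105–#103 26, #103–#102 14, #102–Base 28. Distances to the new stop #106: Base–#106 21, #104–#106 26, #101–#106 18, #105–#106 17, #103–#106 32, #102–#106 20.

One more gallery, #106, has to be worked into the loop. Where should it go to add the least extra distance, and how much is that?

Adding 8 m by placing #106 on the #101–#105 leg.

Insertion cost between consecutive stops i–j is d(i,#106) + d(#106,j) − d(i,j):
  between Base and #104: 21 + 26 − 11 = 36
  between #104 and #101: 26 + 18 − 8 = 36
  between #101 and #105: 18 + 17 − 27 = 8
  between #105 and #103: 17 + 32 − 26 = 23
  between #103 and #102: 32 + 20 − 14 = 38
  between #102 and Base: 20 + 21 − 28 = 13
Cheapest insertion is between #101 and #105, adding 8.
New total = 114 + 8 = 122.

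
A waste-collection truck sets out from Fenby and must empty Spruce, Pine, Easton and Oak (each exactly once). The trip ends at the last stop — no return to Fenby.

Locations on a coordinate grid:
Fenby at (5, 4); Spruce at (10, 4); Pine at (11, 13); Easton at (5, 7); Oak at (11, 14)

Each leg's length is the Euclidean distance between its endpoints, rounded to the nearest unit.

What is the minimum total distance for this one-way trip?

19 — the minimum one-way total.

There are 4! = 24 possible orderings.
Fenby - Spruce - Pine - Easton - Oak: 5+9+8+9 = 31
Fenby - Spruce - Pine - Oak - Easton: 5+9+1+9 = 24
Fenby - Spruce - Easton - Pine - Oak: 5+6+8+1 = 20
Fenby - Spruce - Easton - Oak - Pine: 5+6+9+1 = 21
Fenby - Spruce - Oak - Pine - Easton: 5+10+1+8 = 24
Fenby - Spruce - Oak - Easton - Pine: 5+10+9+8 = 32
Fenby - Pine - Spruce - Easton - Oak: 11+9+6+9 = 35
Fenby - Pine - Spruce - Oak - Easton: 11+9+10+9 = 39
Fenby - Pine - Easton - Spruce - Oak: 11+8+6+10 = 35
Fenby - Pine - Easton - Oak - Spruce: 11+8+9+10 = 38
Fenby - Pine - Oak - Spruce - Easton: 11+1+10+6 = 28
Fenby - Pine - Oak - Easton - Spruce: 11+1+9+6 = 27
Fenby - Easton - Spruce - Pine - Oak: 3+6+9+1 = 19
Fenby - Easton - Spruce - Oak - Pine: 3+6+10+1 = 20
… (10 more)
The minimum is 19.
One shortest path: Fenby → Easton → Spruce → Pine → Oak.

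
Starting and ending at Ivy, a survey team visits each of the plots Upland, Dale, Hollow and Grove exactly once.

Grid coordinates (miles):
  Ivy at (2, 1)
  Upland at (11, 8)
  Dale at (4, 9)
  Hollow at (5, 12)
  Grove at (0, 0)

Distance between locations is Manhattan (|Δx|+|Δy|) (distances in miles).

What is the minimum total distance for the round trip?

There are 12 distinct closed tours to check (reversals are equivalent).
Ivy→Upland→Dale→Hollow→Grove→Ivy: 16+8+4+17+3 = 48
Ivy→Upland→Dale→Grove→Hollow→Ivy: 16+8+13+17+14 = 68
Ivy→Upland→Hollow→Dale→Grove→Ivy: 16+10+4+13+3 = 46
Ivy→Upland→Hollow→Grove→Dale→Ivy: 16+10+17+13+10 = 66
Ivy→Upland→Grove→Dale→Hollow→Ivy: 16+19+13+4+14 = 66
Ivy→Upland→Grove→Hollow→Dale→Ivy: 16+19+17+4+10 = 66
Ivy→Dale→Upland→Hollow→Grove→Ivy: 10+8+10+17+3 = 48
Ivy→Dale→Upland→Grove→Hollow→Ivy: 10+8+19+17+14 = 68
Ivy→Dale→Hollow→Upland→Grove→Ivy: 10+4+10+19+3 = 46
Ivy→Dale→Grove→Upland→Hollow→Ivy: 10+13+19+10+14 = 66
Ivy→Hollow→Upland→Dale→Grove→Ivy: 14+10+8+13+3 = 48
Ivy→Hollow→Dale→Upland→Grove→Ivy: 14+4+8+19+3 = 48
The minimum is 46.
One optimal route: Ivy → Upland → Hollow → Dale → Grove → Ivy (or its reverse).

Minimum total distance: 46 miles.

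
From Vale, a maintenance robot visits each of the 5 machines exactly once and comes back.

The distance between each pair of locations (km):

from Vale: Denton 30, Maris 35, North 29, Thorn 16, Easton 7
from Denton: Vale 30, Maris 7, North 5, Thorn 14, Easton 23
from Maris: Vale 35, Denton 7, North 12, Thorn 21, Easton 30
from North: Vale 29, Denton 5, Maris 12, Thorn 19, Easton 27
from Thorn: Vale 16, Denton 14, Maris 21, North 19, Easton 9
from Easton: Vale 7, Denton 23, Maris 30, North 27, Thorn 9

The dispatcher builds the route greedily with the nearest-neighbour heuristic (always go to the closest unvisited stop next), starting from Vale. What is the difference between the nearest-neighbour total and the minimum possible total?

Excess over optimum: 4 km.

From Vale: Easton=7, Thorn=16, North=29, Denton=30, Maris=35 → choose Easton (7).
From Easton: Thorn=9, Denton=23, North=27, Maris=30 → choose Thorn (9).
From Thorn: Denton=14, North=19, Maris=21 → choose Denton (14).
From Denton: North=5, Maris=7 → choose North (5).
From North: Maris=12 → choose Maris (12).
NN route Vale → Easton → Thorn → Denton → North → Maris → Vale costs 82.
Optimal: Vale → North → Denton → Maris → Thorn → Easton → Vale costs 78 (by enumerating all 60 distinct tours).
Excess = 82 − 78 = 4.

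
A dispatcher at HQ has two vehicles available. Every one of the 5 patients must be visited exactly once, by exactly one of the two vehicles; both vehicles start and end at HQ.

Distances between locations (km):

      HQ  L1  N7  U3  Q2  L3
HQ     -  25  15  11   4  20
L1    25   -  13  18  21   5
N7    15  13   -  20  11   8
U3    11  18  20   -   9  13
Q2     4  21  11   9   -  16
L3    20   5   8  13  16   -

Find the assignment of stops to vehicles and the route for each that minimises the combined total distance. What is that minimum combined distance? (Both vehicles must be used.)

Minimum combined distance: 65 km.

Check every non-empty split of the stops between the two vehicles; for each half take its own optimal tour:
  {L1} + {N7, U3, Q2, L3}: 50 + 47 = 97
  {N7} + {L1, U3, Q2, L3}: 30 + 54 = 84
  {L1, N7} + {U3, Q2, L3}: 53 + 44 = 97
  {U3} + {L1, N7, Q2, L3}: 22 + 53 = 75
  {L1, U3} + {N7, Q2, L3}: 54 + 43 = 97
  {N7, U3} + {L1, Q2, L3}: 46 + 50 = 96
  … (15 splits in total)
  {Q2} + {L1, N7, U3, L3}: 8 + 57 = 65  ← best
Best: vehicle 1 HQ → Q2 → HQ = 8; vehicle 2 HQ → N7 → L1 → L3 → U3 → HQ = 57; combined 65.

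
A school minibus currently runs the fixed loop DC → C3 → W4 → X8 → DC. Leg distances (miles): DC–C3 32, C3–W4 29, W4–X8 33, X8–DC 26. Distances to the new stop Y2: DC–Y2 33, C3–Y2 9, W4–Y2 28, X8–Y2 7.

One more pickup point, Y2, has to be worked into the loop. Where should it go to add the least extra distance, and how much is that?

Insertion cost between consecutive stops i–j is d(i,Y2) + d(Y2,j) − d(i,j):
  between DC and C3: 33 + 9 − 32 = 10
  between C3 and W4: 9 + 28 − 29 = 8
  between W4 and X8: 28 + 7 − 33 = 2
  between X8 and DC: 7 + 33 − 26 = 14
Cheapest insertion is between W4 and X8, adding 2.
New total = 120 + 2 = 122.

Adding 2 miles by placing Y2 on the W4–X8 leg.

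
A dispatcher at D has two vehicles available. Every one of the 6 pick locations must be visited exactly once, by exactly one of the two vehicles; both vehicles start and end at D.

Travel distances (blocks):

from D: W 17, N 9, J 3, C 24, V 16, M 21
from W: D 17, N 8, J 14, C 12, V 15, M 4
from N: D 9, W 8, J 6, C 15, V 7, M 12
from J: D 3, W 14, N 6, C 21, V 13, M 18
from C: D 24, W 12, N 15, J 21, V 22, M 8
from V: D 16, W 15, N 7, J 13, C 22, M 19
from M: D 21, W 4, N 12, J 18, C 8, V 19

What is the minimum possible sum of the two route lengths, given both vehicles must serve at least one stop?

There are 2^5 − 1 = 31 ways to divide the 6 stops into two non-empty groups. For each, the best each vehicle can do is its own shortest tour through its group:
  {W} + {N, J, C, V, M}: 34 + 67 = 101
  {N} + {W, J, C, V, M}: 18 + 67 = 85
  {W, N} + {J, C, V, M}: 34 + 67 = 101
  {J} + {W, N, C, V, M}: 6 + 67 = 73
  {W, J} + {N, C, V, M}: 34 + 67 = 101
  {N, J} + {W, C, V, M}: 18 + 67 = 85
  … (31 splits in total)
Best: vehicle 1 D → J → D = 6; vehicle 2 D → W → M → C → N → V → D = 67; combined 73.

Minimum combined distance: 73 blocks.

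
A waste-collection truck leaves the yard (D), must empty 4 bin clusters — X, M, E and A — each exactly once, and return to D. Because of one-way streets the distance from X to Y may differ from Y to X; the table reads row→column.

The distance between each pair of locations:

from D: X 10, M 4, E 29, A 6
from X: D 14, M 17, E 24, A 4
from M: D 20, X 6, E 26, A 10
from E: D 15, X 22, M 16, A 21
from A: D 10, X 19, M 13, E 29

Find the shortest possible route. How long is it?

D - X - M - E - A - D: 10+17+26+21+10 = 84
D - X - M - A - E - D: 10+17+10+29+15 = 81
D - X - E - M - A - D: 10+24+16+10+10 = 70
D - X - E - A - M - D: 10+24+21+13+20 = 88
D - X - A - M - E - D: 10+4+13+26+15 = 68
D - X - A - E - M - D: 10+4+29+16+20 = 79
D - M - X - E - A - D: 4+6+24+21+10 = 65
D - M - X - A - E - D: 4+6+4+29+15 = 58
D - M - E - X - A - D: 4+26+22+4+10 = 66
D - M - E - A - X - D: 4+26+21+19+14 = 84
D - M - A - X - E - D: 4+10+19+24+15 = 72
D - M - A - E - X - D: 4+10+29+22+14 = 79
D - E - X - M - A - D: 29+22+17+10+10 = 88
D - E - X - A - M - D: 29+22+4+13+20 = 88
… (10 more)
The minimum is 58.
One optimal route: D → M → X → A → E → D.

Minimum total distance: 58.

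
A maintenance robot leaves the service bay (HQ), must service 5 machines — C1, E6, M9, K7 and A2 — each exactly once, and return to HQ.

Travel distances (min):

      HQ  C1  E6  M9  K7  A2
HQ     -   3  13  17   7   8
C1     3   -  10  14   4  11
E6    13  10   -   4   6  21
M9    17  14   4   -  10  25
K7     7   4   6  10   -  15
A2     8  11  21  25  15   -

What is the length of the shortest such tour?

With 5 stops there are 5!/2 = 60 distinct round trips (a route and its reverse cost the same).
HQ - C1 - E6 - M9 - K7 - A2 - HQ: 3+10+4+10+15+8 = 50
HQ - C1 - E6 - M9 - A2 - K7 - HQ: 3+10+4+25+15+7 = 64
HQ - C1 - E6 - K7 - M9 - A2 - HQ: 3+10+6+10+25+8 = 62
HQ - C1 - E6 - K7 - A2 - M9 - HQ: 3+10+6+15+25+17 = 76
HQ - C1 - E6 - A2 - M9 - K7 - HQ: 3+10+21+25+10+7 = 76
HQ - C1 - E6 - A2 - K7 - M9 - HQ: 3+10+21+15+10+17 = 76
HQ - C1 - M9 - E6 - K7 - A2 - HQ: 3+14+4+6+15+8 = 50
HQ - C1 - M9 - E6 - A2 - K7 - HQ: 3+14+4+21+15+7 = 64
HQ - C1 - M9 - K7 - E6 - A2 - HQ: 3+14+10+6+21+8 = 62
HQ - C1 - M9 - K7 - A2 - E6 - HQ: 3+14+10+15+21+13 = 76
HQ - C1 - M9 - A2 - E6 - K7 - HQ: 3+14+25+21+6+7 = 76
HQ - C1 - M9 - A2 - K7 - E6 - HQ: 3+14+25+15+6+13 = 76
HQ - C1 - K7 - E6 - M9 - A2 - HQ: 3+4+6+4+25+8 = 50
HQ - C1 - K7 - E6 - A2 - M9 - HQ: 3+4+6+21+25+17 = 76
… (46 more)
The minimum is 50.
One optimal route: HQ → C1 → E6 → M9 → K7 → A2 → HQ (or its reverse).

Minimum total distance: 50 min.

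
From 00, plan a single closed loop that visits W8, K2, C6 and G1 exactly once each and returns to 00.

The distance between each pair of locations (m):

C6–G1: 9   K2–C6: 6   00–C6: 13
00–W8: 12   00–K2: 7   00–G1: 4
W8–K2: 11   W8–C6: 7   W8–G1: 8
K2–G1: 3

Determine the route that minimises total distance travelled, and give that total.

Shortest round trip = 32 m.

With 4 stops there are 4!/2 = 12 distinct round trips (a route and its reverse cost the same).
00 - W8 - K2 - C6 - G1 - 00: 12+11+6+9+4 = 42
00 - W8 - K2 - G1 - C6 - 00: 12+11+3+9+13 = 48
00 - W8 - C6 - K2 - G1 - 00: 12+7+6+3+4 = 32
00 - W8 - C6 - G1 - K2 - 00: 12+7+9+3+7 = 38
00 - W8 - G1 - K2 - C6 - 00: 12+8+3+6+13 = 42
00 - W8 - G1 - C6 - K2 - 00: 12+8+9+6+7 = 42
00 - K2 - W8 - C6 - G1 - 00: 7+11+7+9+4 = 38
00 - K2 - W8 - G1 - C6 - 00: 7+11+8+9+13 = 48
00 - K2 - C6 - W8 - G1 - 00: 7+6+7+8+4 = 32
00 - K2 - G1 - W8 - C6 - 00: 7+3+8+7+13 = 38
00 - C6 - W8 - K2 - G1 - 00: 13+7+11+3+4 = 38
00 - C6 - K2 - W8 - G1 - 00: 13+6+11+8+4 = 42
The minimum is 32.
One optimal route: 00 → W8 → C6 → K2 → G1 → 00 (or its reverse).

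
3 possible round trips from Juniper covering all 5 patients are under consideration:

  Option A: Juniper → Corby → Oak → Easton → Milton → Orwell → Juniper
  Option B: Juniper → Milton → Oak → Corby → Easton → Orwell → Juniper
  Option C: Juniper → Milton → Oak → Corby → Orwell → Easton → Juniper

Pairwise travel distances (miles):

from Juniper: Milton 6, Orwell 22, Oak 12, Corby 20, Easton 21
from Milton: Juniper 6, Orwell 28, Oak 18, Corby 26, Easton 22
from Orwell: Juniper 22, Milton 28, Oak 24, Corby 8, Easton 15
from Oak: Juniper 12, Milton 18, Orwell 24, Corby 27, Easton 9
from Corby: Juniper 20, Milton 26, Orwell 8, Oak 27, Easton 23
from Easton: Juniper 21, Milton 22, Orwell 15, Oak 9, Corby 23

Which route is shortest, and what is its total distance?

Shortest is Option C, total 95 miles.

Option A: 20 + 27 + 9 + 22 + 28 + 22 = 128
Option B: 6 + 18 + 27 + 23 + 15 + 22 = 111
Option C: 6 + 18 + 27 + 8 + 15 + 21 = 95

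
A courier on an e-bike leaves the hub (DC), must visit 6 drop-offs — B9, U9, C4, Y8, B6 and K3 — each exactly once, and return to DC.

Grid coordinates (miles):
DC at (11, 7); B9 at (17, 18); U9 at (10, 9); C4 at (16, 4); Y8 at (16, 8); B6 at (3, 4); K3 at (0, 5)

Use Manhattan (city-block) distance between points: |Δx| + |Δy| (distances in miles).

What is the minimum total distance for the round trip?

DC - B9 - U9 - C4 - Y8 - B6 - K3 - DC: 17+16+11+4+17+4+13 = 82
DC - B9 - U9 - C4 - Y8 - K3 - B6 - DC: 17+16+11+4+19+4+11 = 82
DC - B9 - U9 - C4 - B6 - Y8 - K3 - DC: 17+16+11+13+17+19+13 = 106
DC - B9 - U9 - C4 - B6 - K3 - Y8 - DC: 17+16+11+13+4+19+6 = 86
DC - B9 - U9 - C4 - K3 - Y8 - B6 - DC: 17+16+11+17+19+17+11 = 108
DC - B9 - U9 - C4 - K3 - B6 - Y8 - DC: 17+16+11+17+4+17+6 = 88
DC - B9 - U9 - Y8 - C4 - B6 - K3 - DC: 17+16+7+4+13+4+13 = 74
DC - B9 - U9 - Y8 - C4 - K3 - B6 - DC: 17+16+7+4+17+4+11 = 76
… (352 more)
DC - U9 - B9 - Y8 - C4 - B6 - K3 - DC: 3+16+11+4+13+4+13 = 64  ← best
The minimum is 64.
One optimal route: DC → U9 → B9 → Y8 → C4 → B6 → K3 → DC (or its reverse).

Minimum total distance: 64 miles.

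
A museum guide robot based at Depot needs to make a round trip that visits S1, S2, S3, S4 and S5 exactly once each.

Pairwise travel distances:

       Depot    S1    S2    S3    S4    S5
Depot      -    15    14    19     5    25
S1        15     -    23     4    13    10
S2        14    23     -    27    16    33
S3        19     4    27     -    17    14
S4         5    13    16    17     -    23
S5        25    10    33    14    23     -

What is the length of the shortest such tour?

There are 60 distinct closed tours to check (reversals are equivalent).
Depot→S1→S2→S3→S4→S5→Depot: 15+23+27+17+23+25 = 130
Depot→S1→S2→S3→S5→S4→Depot: 15+23+27+14+23+5 = 107
Depot→S1→S2→S4→S3→S5→Depot: 15+23+16+17+14+25 = 110
Depot→S1→S2→S4→S5→S3→Depot: 15+23+16+23+14+19 = 110
Depot→S1→S2→S5→S3→S4→Depot: 15+23+33+14+17+5 = 107
Depot→S1→S2→S5→S4→S3→Depot: 15+23+33+23+17+19 = 130
Depot→S1→S3→S2→S4→S5→Depot: 15+4+27+16+23+25 = 110
Depot→S1→S3→S2→S5→S4→Depot: 15+4+27+33+23+5 = 107
Depot→S1→S3→S4→S2→S5→Depot: 15+4+17+16+33+25 = 110
Depot→S1→S3→S4→S5→S2→Depot: 15+4+17+23+33+14 = 106
Depot→S1→S3→S5→S2→S4→Depot: 15+4+14+33+16+5 = 87
Depot→S1→S3→S5→S4→S2→Depot: 15+4+14+23+16+14 = 86
Depot→S1→S4→S2→S3→S5→Depot: 15+13+16+27+14+25 = 110
Depot→S1→S4→S2→S5→S3→Depot: 15+13+16+33+14+19 = 110
… (46 more)
Depot→S2→S1→S3→S5→S4→Depot: 14+23+4+14+23+5 = 83  ← best
The minimum is 83.
One optimal route: Depot → S2 → S1 → S3 → S5 → S4 → Depot (or its reverse).

83 — the shortest possible round trip.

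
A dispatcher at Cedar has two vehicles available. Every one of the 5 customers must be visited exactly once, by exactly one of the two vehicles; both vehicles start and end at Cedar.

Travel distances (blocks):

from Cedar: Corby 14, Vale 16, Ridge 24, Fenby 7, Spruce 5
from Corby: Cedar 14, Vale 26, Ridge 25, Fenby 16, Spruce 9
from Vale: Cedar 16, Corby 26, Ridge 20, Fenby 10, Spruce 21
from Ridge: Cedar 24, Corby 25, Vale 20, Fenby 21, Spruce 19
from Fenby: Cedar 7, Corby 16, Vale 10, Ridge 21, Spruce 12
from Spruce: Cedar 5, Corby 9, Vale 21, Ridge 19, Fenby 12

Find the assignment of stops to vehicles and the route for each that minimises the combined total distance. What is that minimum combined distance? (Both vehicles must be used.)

86 blocks — the smallest possible combined total.

Check every non-empty split of the stops between the two vehicles; for each half take its own optimal tour:
  {Corby} + {Vale, Ridge, Fenby, Spruce}: 28 + 61 = 89
  {Vale} + {Corby, Ridge, Fenby, Spruce}: 32 + 67 = 99
  {Corby, Vale} + {Ridge, Fenby, Spruce}: 56 + 52 = 108
  {Ridge} + {Corby, Vale, Fenby, Spruce}: 48 + 56 = 104
  {Corby, Ridge} + {Vale, Fenby, Spruce}: 63 + 43 = 106
  {Vale, Ridge} + {Corby, Fenby, Spruce}: 60 + 37 = 97
  … (15 splits in total)
  {Corby, Vale, Ridge, Fenby} + {Spruce}: 76 + 10 = 86  ← best
Best: vehicle 1 Cedar → Corby → Ridge → Vale → Fenby → Cedar = 76; vehicle 2 Cedar → Spruce → Cedar = 10; combined 86.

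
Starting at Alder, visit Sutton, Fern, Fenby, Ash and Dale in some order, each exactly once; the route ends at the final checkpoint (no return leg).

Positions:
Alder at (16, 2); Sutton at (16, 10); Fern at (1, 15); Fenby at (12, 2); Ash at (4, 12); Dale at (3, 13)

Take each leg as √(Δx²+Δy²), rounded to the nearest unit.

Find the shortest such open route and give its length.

29 — the minimum one-way total.

There are 5! = 120 possible orderings.
Alder - Sutton - Fern - Fenby - Ash - Dale: 8+16+17+13+1 = 55
Alder - Sutton - Fern - Fenby - Dale - Ash: 8+16+17+14+1 = 56
Alder - Sutton - Fern - Ash - Fenby - Dale: 8+16+4+13+14 = 55
Alder - Sutton - Fern - Ash - Dale - Fenby: 8+16+4+1+14 = 43
Alder - Sutton - Fern - Dale - Fenby - Ash: 8+16+3+14+13 = 54
Alder - Sutton - Fern - Dale - Ash - Fenby: 8+16+3+1+13 = 41
Alder - Sutton - Fenby - Fern - Ash - Dale: 8+9+17+4+1 = 39
Alder - Sutton - Fenby - Fern - Dale - Ash: 8+9+17+3+1 = 38
Alder - Sutton - Fenby - Ash - Fern - Dale: 8+9+13+4+3 = 37
Alder - Sutton - Fenby - Ash - Dale - Fern: 8+9+13+1+3 = 34
Alder - Sutton - Fenby - Dale - Fern - Ash: 8+9+14+3+4 = 38
Alder - Sutton - Fenby - Dale - Ash - Fern: 8+9+14+1+4 = 36
Alder - Sutton - Ash - Fern - Fenby - Dale: 8+12+4+17+14 = 55
Alder - Sutton - Ash - Fern - Dale - Fenby: 8+12+4+3+14 = 41
… (106 more)
Alder - Fenby - Sutton - Ash - Dale - Fern: 4+9+12+1+3 = 29  ← best
The minimum is 29.
One shortest path: Alder → Fenby → Sutton → Ash → Dale → Fern.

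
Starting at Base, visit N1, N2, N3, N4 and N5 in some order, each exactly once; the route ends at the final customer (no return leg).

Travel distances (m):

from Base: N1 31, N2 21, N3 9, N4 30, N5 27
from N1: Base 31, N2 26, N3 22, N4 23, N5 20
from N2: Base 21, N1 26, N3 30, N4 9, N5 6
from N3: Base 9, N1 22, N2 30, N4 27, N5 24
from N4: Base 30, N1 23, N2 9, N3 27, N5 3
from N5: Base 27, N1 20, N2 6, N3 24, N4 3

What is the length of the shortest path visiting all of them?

There are 5! = 120 possible orderings.
Base - N1 - N2 - N3 - N4 - N5: 31+26+30+27+3 = 117
Base - N1 - N2 - N3 - N5 - N4: 31+26+30+24+3 = 114
Base - N1 - N2 - N4 - N3 - N5: 31+26+9+27+24 = 117
Base - N1 - N2 - N4 - N5 - N3: 31+26+9+3+24 = 93
Base - N1 - N2 - N5 - N3 - N4: 31+26+6+24+27 = 114
Base - N1 - N2 - N5 - N4 - N3: 31+26+6+3+27 = 93
Base - N1 - N3 - N2 - N4 - N5: 31+22+30+9+3 = 95
Base - N1 - N3 - N2 - N5 - N4: 31+22+30+6+3 = 92
Base - N1 - N3 - N4 - N2 - N5: 31+22+27+9+6 = 95
Base - N1 - N3 - N4 - N5 - N2: 31+22+27+3+6 = 89
Base - N1 - N3 - N5 - N2 - N4: 31+22+24+6+9 = 92
Base - N1 - N3 - N5 - N4 - N2: 31+22+24+3+9 = 89
Base - N1 - N4 - N2 - N3 - N5: 31+23+9+30+24 = 117
Base - N1 - N4 - N2 - N5 - N3: 31+23+9+6+24 = 93
… (106 more)
Base - N3 - N1 - N4 - N5 - N2: 9+22+23+3+6 = 63  ← best
The minimum is 63.
One shortest path: Base → N3 → N1 → N4 → N5 → N2.

63 m — the minimum one-way total.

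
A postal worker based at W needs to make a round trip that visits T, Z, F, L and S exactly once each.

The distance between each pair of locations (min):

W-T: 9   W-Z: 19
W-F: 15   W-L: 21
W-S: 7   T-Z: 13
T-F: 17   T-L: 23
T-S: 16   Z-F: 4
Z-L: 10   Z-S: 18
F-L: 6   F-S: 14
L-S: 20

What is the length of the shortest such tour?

There are 60 distinct closed tours to check (reversals are equivalent).
W-T-Z-F-L-S-W: 9+13+4+6+20+7 = 59
W-T-Z-F-S-L-W: 9+13+4+14+20+21 = 81
W-T-Z-L-F-S-W: 9+13+10+6+14+7 = 59
W-T-Z-L-S-F-W: 9+13+10+20+14+15 = 81
W-T-Z-S-F-L-W: 9+13+18+14+6+21 = 81
W-T-Z-S-L-F-W: 9+13+18+20+6+15 = 81
W-T-F-Z-L-S-W: 9+17+4+10+20+7 = 67
W-T-F-Z-S-L-W: 9+17+4+18+20+21 = 89
W-T-F-L-Z-S-W: 9+17+6+10+18+7 = 67
W-T-F-L-S-Z-W: 9+17+6+20+18+19 = 89
W-T-F-S-Z-L-W: 9+17+14+18+10+21 = 89
W-T-F-S-L-Z-W: 9+17+14+20+10+19 = 89
W-T-L-Z-F-S-W: 9+23+10+4+14+7 = 67
W-T-L-Z-S-F-W: 9+23+10+18+14+15 = 89
… (46 more)
The minimum is 59.
One optimal route: W → T → Z → F → L → S → W (or its reverse).

Minimum total distance: 59 min.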